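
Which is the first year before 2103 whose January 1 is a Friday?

2100

Jan 1 advances by 2 weekdays after a leap year and by 1 after a common year.
2103: Jan 1 is Monday.
2102: Sunday
2101: Saturday
2100: Friday
2100 begins on a Friday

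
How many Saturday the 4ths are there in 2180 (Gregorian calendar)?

Check the 4th of each month of 2180: Jan 4: Tue, Feb 4: Fri, Mar 4: Sat, Apr 4: Tue, May 4: Thu, Jun 4: Sun, Jul 4: Tue, Aug 4: Fri, Sep 4: Mon, Oct 4: Wed, Nov 4: Sat, Dec 4: Mon.
Saturday occurs in March, November — 2 months.

2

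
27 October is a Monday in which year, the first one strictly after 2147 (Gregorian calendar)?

2149

From one year to the next, a fixed date's weekday advances by 1, or by 2 when a Feb 29 lies between the two dates.
2147: October 27 is Friday.
2148: Sunday (+2)
2149: Monday (+1)
27 October falls on a Monday in 2149.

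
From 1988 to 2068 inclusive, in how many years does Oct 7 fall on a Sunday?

Track Oct 7's weekday year by year (advancing +1, or +2 across a Feb 29):
  1988: Fri  1989: Sat (+1)  1990: Sun (+1) ✓  1991: Mon (+1)  1992: Wed (+2)
  1993: Thu (+1)  1994: Fri (+1)  1995: Sat (+1)  1996: Mon (+2)  1997: Tue (+1)
  1998: Wed (+1)  1999: Thu (+1)  2000: Sat (+2)  2001: Sun (+1) ✓  … (53 more years) …
  2055: Thu (+1)  2056: Sat (+2)  2057: Sun (+1) ✓  2058: Mon (+1)  2059: Tue (+1)
  2060: Thu (+2)  2061: Fri (+1)  2062: Sat (+1)  2063: Sun (+1) ✓  2064: Tue (+2)
  2065: Wed (+1)  2066: Thu (+1)  2067: Fri (+1)  2068: Sun (+2) ✓
Sunday years: 1990, 2001, 2007, 2012, 2018, 2029, 2035, 2040, 2046, 2057, 2063, 2068 — 12 in total.

12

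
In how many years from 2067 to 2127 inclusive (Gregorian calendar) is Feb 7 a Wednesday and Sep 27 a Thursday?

6

Check each year's weekday for Feb 7 and Sep 27:
  2067: Mon/Tue  2068: Tue/Thu  2069: Thu/Fri  2070: Fri/Sat  2071: Sat/Sun  2072: Sun/Tue  2073: Tue/Wed  2074: Wed/Thu ✓  2075: Thu/Fri  2076: Fri/Sun  2077: Sun/Mon  2078: Mon/Tue  2079: Tue/Wed  2080: Wed/Fri  …(33 more)…  2114: Wed/Thu ✓  2115: Thu/Fri  2116: Fri/Sun  2117: Sun/Mon  2118: Mon/Tue  2119: Tue/Wed  2120: Wed/Fri  2121: Fri/Sat  2122: Sat/Sun  2123: Sun/Mon  2124: Mon/Wed  2125: Wed/Thu ✓  2126: Thu/Fri  2127: Fri/Sat
Both conditions hold in: 2074, 2085, 2091, 2103, 2114, 2125 — 6.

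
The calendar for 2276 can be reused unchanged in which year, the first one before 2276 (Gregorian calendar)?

Two years share a calendar iff Jan 1 falls on the same weekday and both are leap or both are common. 2276: Jan 1 is Saturday, leap year.
2275: Jan 1 Friday, common
2274: Jan 1 Thursday, common
2273: Jan 1 Wednesday, common
2272: Jan 1 Monday, leap
2271: Jan 1 Sunday, common
2270: Jan 1 Saturday, common
2269: Jan 1 Friday, common
2268: Jan 1 Wednesday, leap
2267: Jan 1 Tuesday, common
2266: Jan 1 Monday, common
2265: Jan 1 Sunday, common
2264: Jan 1 Friday, leap
2263: Jan 1 Thursday, common
2262: Jan 1 Wednesday, common
2261: Jan 1 Tuesday, common
2260: Jan 1 Sunday, leap
2259: Jan 1 Saturday, common
2258: Jan 1 Friday, common
2257: Jan 1 Thursday, common
2256: Jan 1 Tuesday, leap
2255: Jan 1 Monday, common
2254: Jan 1 Sunday, common
2253: Jan 1 Saturday, common
2252: Jan 1 Thursday, leap
2251: Jan 1 Wednesday, common
2250: Jan 1 Tuesday, common
2249: Jan 1 Monday, common
2248: Jan 1 Saturday, leap
2248 matches on both conditions.

2248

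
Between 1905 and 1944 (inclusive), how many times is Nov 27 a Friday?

Track Nov 27's weekday year by year (advancing +1, or +2 across a Feb 29):
  1905: Mon  1906: Tue (+1)  1907: Wed (+1)  1908: Fri (+2) ✓  1909: Sat (+1)
  1910: Sun (+1)  1911: Mon (+1)  1912: Wed (+2)  1913: Thu (+1)  1914: Fri (+1) ✓
  1915: Sat (+1)  1916: Mon (+2)  1917: Tue (+1)  1918: Wed (+1)  … (12 more years) …
  1931: Fri (+1) ✓  1932: Sun (+2)  1933: Mon (+1)  1934: Tue (+1)  1935: Wed (+1)
  1936: Fri (+2) ✓  1937: Sat (+1)  1938: Sun (+1)  1939: Mon (+1)  1940: Wed (+2)
  1941: Thu (+1)  1942: Fri (+1) ✓  1943: Sat (+1)  1944: Mon (+2)
Friday years: 1908, 1914, 1925, 1931, 1936, 1942 — 6 in total.

6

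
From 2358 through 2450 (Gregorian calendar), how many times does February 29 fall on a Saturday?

Leap years in 2358–2450: 23 of them.
Feb 29 weekday advances by 5 (mod 7) from one leap year to the next four years later (or differs when a century non-leap intervenes).
Leap-day weekdays: 2360:Mon 2364:Sat✓ 2368:Thu 2372:Tue 2376:Sun 2380:Fri 2384:Wed 2388:Mon 2392:Sat✓ 2396:Thu 2400:Tue 2404:Sun 2408:Fri 2412:Wed 2416:Mon 2420:Sat✓ 2424:Thu 2428:Tue 2432:Sun 2436:Fri 2440:Wed 2444:Mon 2448:Sat✓
Saturday: 2364, 2392, 2420, 2448 → 4.

4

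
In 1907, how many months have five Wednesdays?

4

A month of length L has five Wednesdays iff its first Wednesday is on day ≤ L−28 (so day 1–3 in a 31-day month, 1–2 in a 30-day month, day 1 in a leap February).
Checking each month of 1907: Jan starts Tue (31d) ✓; Feb starts Fri (28d); Mar starts Fri (31d); Apr starts Mon (30d); May starts Wed (31d) ✓; Jun starts Sat (30d); Jul starts Mon (31d) ✓; Aug starts Thu (31d); Sep starts Sun (30d); Oct starts Tue (31d) ✓; Nov starts Fri (30d); Dec starts Sun (31d).
Five-Wednesday months: January, May, July, October → 4.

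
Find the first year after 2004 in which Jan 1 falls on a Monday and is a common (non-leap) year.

2007

Jan 1 advances by 2 weekdays after a leap year and by 1 after a common year.
2004: Jan 1 is Thursday (leap).
2005: Saturday
2006: Sunday
2007: Monday
2007 begins on a Monday and is a common year.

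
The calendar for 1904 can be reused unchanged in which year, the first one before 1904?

Two years share a calendar iff Jan 1 falls on the same weekday and both are leap or both are common. 1904: Jan 1 is Friday, leap year.
1903: Jan 1 Thursday, common
1902: Jan 1 Wednesday, common
1901: Jan 1 Tuesday, common
1900: Jan 1 Monday, common
1899: Jan 1 Sunday, common
1898: Jan 1 Saturday, common
1897: Jan 1 Friday, common
1896: Jan 1 Wednesday, leap
1895: Jan 1 Tuesday, common
1894: Jan 1 Monday, common
1893: Jan 1 Sunday, common
1892: Jan 1 Friday, leap
1892 matches on both conditions.

1892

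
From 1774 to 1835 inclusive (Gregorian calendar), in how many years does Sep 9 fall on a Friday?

9

Track Sep 9's weekday year by year (advancing +1, or +2 across a Feb 29):
  1774: Fri ✓  1775: Sat (+1)  1776: Mon (+2)  1777: Tue (+1)  1778: Wed (+1)
  1779: Thu (+1)  1780: Sat (+2)  1781: Sun (+1)  1782: Mon (+1)  1783: Tue (+1)
  1784: Thu (+2)  1785: Fri (+1) ✓  1786: Sat (+1)  1787: Sun (+1)  … (34 more years) …
  1822: Mon (+1)  1823: Tue (+1)  1824: Thu (+2)  1825: Fri (+1) ✓  1826: Sat (+1)
  1827: Sun (+1)  1828: Tue (+2)  1829: Wed (+1)  1830: Thu (+1)  1831: Fri (+1) ✓
  1832: Sun (+2)  1833: Mon (+1)  1834: Tue (+1)  1835: Wed (+1)
Friday years: 1774, 1785, 1791, 1796, 1803, 1808, 1814, 1825, 1831 — 9 in total.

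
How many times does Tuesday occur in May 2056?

May 2056 has 31 days and begins on Monday.
The first Tuesday is May 2.
Tuesdays fall on 2, 9, 16, 23, 30 — that's 5.

5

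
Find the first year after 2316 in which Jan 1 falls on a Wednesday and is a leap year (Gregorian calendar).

2336

Jan 1 advances by 2 weekdays after a leap year and by 1 after a common year.
2316: Jan 1 is Saturday (leap).
2317: Monday
2318: Tuesday
2319: Wednesday
2320: Thursday (leap)
2321: Saturday
2322: Sunday
2323: Monday
2324: Tuesday (leap)
2325: Thursday
2326: Friday
2327: Saturday
2328: Sunday (leap)
2329: Tuesday
2330: Wednesday
2331: Thursday
2332: Friday (leap)
2333: Sunday
2334: Monday
2335: Tuesday
2336: Wednesday (leap)
2336 begins on a Wednesday and is a leap year.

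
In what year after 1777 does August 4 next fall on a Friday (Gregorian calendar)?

From one year to the next, a fixed date's weekday advances by 1, or by 2 when a Feb 29 lies between the two dates.
1777: August 4 is Monday.
1778: Tuesday (+1)
1779: Wednesday (+1)
1780: Friday (+2)
August 4 falls on a Friday in 1780.

1780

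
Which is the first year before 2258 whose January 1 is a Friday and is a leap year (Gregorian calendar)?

2236

Jan 1 advances by 2 weekdays after a leap year and by 1 after a common year.
2258: Jan 1 is Friday.
2257: Thursday
2256: Tuesday (leap)
2255: Monday
2254: Sunday
2253: Saturday
2252: Thursday (leap)
2251: Wednesday
2250: Tuesday
2249: Monday
2248: Saturday (leap)
2247: Friday
2246: Thursday
2245: Wednesday
2244: Monday (leap)
2243: Sunday
2242: Saturday
2241: Friday
2240: Wednesday (leap)
2239: Tuesday
2238: Monday
2237: Sunday
2236: Friday (leap)
2236 begins on a Friday and is a leap year.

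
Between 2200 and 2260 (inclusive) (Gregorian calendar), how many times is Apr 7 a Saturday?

Track Apr 7's weekday year by year (advancing +1, or +2 across a Feb 29):
  2200: Mon  2201: Tue (+1)  2202: Wed (+1)  2203: Thu (+1)  2204: Sat (+2) ✓
  2205: Sun (+1)  2206: Mon (+1)  2207: Tue (+1)  2208: Thu (+2)  2209: Fri (+1)
  2210: Sat (+1) ✓  2211: Sun (+1)  2212: Tue (+2)  2213: Wed (+1)  … (33 more years) …
  2247: Wed (+1)  2248: Fri (+2)  2249: Sat (+1) ✓  2250: Sun (+1)  2251: Mon (+1)
  2252: Wed (+2)  2253: Thu (+1)  2254: Fri (+1)  2255: Sat (+1) ✓  2256: Mon (+2)
  2257: Tue (+1)  2258: Wed (+1)  2259: Thu (+1)  2260: Sat (+2) ✓
Saturday years: 2204, 2210, 2221, 2227, 2232, 2238, 2249, 2255, 2260 — 9 in total.

9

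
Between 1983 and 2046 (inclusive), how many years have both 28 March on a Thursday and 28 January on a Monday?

7

Check each year's weekday for 28 March and 28 January:
  1983: Mon/Fri  1984: Wed/Sat  1985: Thu/Mon ✓  1986: Fri/Tue  1987: Sat/Wed  1988: Mon/Thu  1989: Tue/Sat  1990: Wed/Sun  1991: Thu/Mon ✓  1992: Sat/Tue  1993: Sun/Thu  1994: Mon/Fri  1995: Tue/Sat  1996: Thu/Sun  …(36 more)…  2033: Mon/Fri  2034: Tue/Sat  2035: Wed/Sun  2036: Fri/Mon  2037: Sat/Wed  2038: Sun/Thu  2039: Mon/Fri  2040: Wed/Sat  2041: Thu/Mon ✓  2042: Fri/Tue  2043: Sat/Wed  2044: Mon/Thu  2045: Tue/Sat  2046: Wed/Sun
Both conditions hold in: 1985, 1991, 2002, 2013, 2019, 2030, 2041 — 7.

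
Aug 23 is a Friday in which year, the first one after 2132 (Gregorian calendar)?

From one year to the next, a fixed date's weekday advances by 1, or by 2 when a Feb 29 lies between the two dates.
2132: August 23 is Saturday.
2133: Sunday (+1)
2134: Monday (+1)
2135: Tuesday (+1)
2136: Thursday (+2)
2137: Friday (+1)
Aug 23 falls on a Friday in 2137.

2137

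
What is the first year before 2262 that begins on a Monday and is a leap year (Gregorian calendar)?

Jan 1 advances by 2 weekdays after a leap year and by 1 after a common year.
2262: Jan 1 is Wednesday.
2261: Tuesday
2260: Sunday (leap)
2259: Saturday
2258: Friday
2257: Thursday
2256: Tuesday (leap)
2255: Monday
2254: Sunday
2253: Saturday
2252: Thursday (leap)
2251: Wednesday
2250: Tuesday
2249: Monday
2248: Saturday (leap)
2247: Friday
2246: Thursday
2245: Wednesday
2244: Monday (leap)
2244 begins on a Monday and is a leap year.

2244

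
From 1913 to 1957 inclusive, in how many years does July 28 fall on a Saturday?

7

Track July 28's weekday year by year (advancing +1, or +2 across a Feb 29):
  1913: Mon  1914: Tue (+1)  1915: Wed (+1)  1916: Fri (+2)  1917: Sat (+1) ✓
  1918: Sun (+1)  1919: Mon (+1)  1920: Wed (+2)  1921: Thu (+1)  1922: Fri (+1)
  1923: Sat (+1) ✓  1924: Mon (+2)  1925: Tue (+1)  1926: Wed (+1)  … (17 more years) …
  1944: Fri (+2)  1945: Sat (+1) ✓  1946: Sun (+1)  1947: Mon (+1)  1948: Wed (+2)
  1949: Thu (+1)  1950: Fri (+1)  1951: Sat (+1) ✓  1952: Mon (+2)  1953: Tue (+1)
  1954: Wed (+1)  1955: Thu (+1)  1956: Sat (+2) ✓  1957: Sun (+1)
Saturday years: 1917, 1923, 1928, 1934, 1945, 1951, 1956 — 7 in total.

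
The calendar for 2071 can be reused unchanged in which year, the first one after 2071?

Two years share a calendar iff Jan 1 falls on the same weekday and both are leap or both are common. 2071: Jan 1 is Thursday, common year.
2072: Jan 1 Friday, leap
2073: Jan 1 Sunday, common
2074: Jan 1 Monday, common
2075: Jan 1 Tuesday, common
2076: Jan 1 Wednesday, leap
2077: Jan 1 Friday, common
2078: Jan 1 Saturday, common
2079: Jan 1 Sunday, common
2080: Jan 1 Monday, leap
2081: Jan 1 Wednesday, common
2082: Jan 1 Thursday, common
2082 matches on both conditions.

2082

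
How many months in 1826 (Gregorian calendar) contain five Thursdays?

A month of length L has five Thursdays iff its first Thursday is on day ≤ L−28 (so day 1–3 in a 31-day month, 1–2 in a 30-day month, day 1 in a leap February).
Checking each month of 1826: Jan starts Sun (31d); Feb starts Wed (28d); Mar starts Wed (31d) ✓; Apr starts Sat (30d); May starts Mon (31d); Jun starts Thu (30d) ✓; Jul starts Sat (31d); Aug starts Tue (31d) ✓; Sep starts Fri (30d); Oct starts Sun (31d); Nov starts Wed (30d) ✓; Dec starts Fri (31d).
Five-Thursday months: March, June, August, November → 4.

4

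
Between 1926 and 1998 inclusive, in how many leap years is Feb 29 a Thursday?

Leap years in 1926–1998: 18 of them.
Feb 29 weekday advances by 5 (mod 7) from one leap year to the next four years later (or differs when a century non-leap intervenes).
Leap-day weekdays: 1928:Wed 1932:Mon 1936:Sat 1940:Thu✓ 1944:Tue 1948:Sun 1952:Fri 1956:Wed 1960:Mon 1964:Sat 1968:Thu✓ 1972:Tue 1976:Sun 1980:Fri 1984:Wed 1988:Mon 1992:Sat 1996:Thu✓
Thursday: 1940, 1968, 1996 → 3.

3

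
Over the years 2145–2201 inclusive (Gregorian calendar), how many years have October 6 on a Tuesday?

Track October 6's weekday year by year (advancing +1, or +2 across a Feb 29):
  2145: Wed  2146: Thu (+1)  2147: Fri (+1)  2148: Sun (+2)  2149: Mon (+1)
  2150: Tue (+1) ✓  2151: Wed (+1)  2152: Fri (+2)  2153: Sat (+1)  2154: Sun (+1)
  2155: Mon (+1)  2156: Wed (+2)  2157: Thu (+1)  2158: Fri (+1)  … (29 more years) …
  2188: Mon (+2)  2189: Tue (+1) ✓  2190: Wed (+1)  2191: Thu (+1)  2192: Sat (+2)
  2193: Sun (+1)  2194: Mon (+1)  2195: Tue (+1) ✓  2196: Thu (+2)  2197: Fri (+1)
  2198: Sat (+1)  2199: Sun (+1)  2200: Mon (+1)  2201: Tue (+1) ✓
Tuesday years: 2150, 2161, 2167, 2172, 2178, 2189, 2195, 2201 — 8 in total.

8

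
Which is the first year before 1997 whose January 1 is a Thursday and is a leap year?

Jan 1 advances by 2 weekdays after a leap year and by 1 after a common year.
1997: Jan 1 is Wednesday.
1996: Monday (leap)
1995: Sunday
1994: Saturday
1993: Friday
1992: Wednesday (leap)
1991: Tuesday
1990: Monday
1989: Sunday
1988: Friday (leap)
1987: Thursday
1986: Wednesday
1985: Tuesday
1984: Sunday (leap)
1983: Saturday
1982: Friday
1981: Thursday
1980: Tuesday (leap)
1979: Monday
1978: Sunday
1977: Saturday
1976: Thursday (leap)
1976 begins on a Thursday and is a leap year.

1976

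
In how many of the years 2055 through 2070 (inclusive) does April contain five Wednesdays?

April has 30 days; it has five Wednesdays when Wednesday falls among the first (month-length − 28) days — i.e. when April 1 is one of Wednesday/Tuesday.
April 1 by year: 2055:Thu 2056:Sat 2057:Sun 2058:Mon 2059:Tue✓ 2060:Thu 2061:Fri 2062:Sat 2063:Sun 2064:Tue✓ 2065:Wed✓ 2066:Thu 2067:Fri 2068:Sun 2069:Mon 2070:Tue✓
Years with five Wednesdays: 2059, 2064, 2065, 2070 → 4.

4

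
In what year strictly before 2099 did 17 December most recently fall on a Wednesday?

From one year to the next, a fixed date's weekday advances by 1, or by 2 when a Feb 29 lies between the two dates.
2099: December 17 is Thursday.
2098: Wednesday (−1)
17 December falls on a Wednesday in 2098.

2098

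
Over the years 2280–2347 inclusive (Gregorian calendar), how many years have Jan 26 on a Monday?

9

Track Jan 26's weekday year by year (advancing +1, or +2 across a Feb 29):
  2280: Mon ✓  2281: Wed (+2)  2282: Thu (+1)  2283: Fri (+1)  2284: Sat (+1)
  2285: Mon (+2) ✓  2286: Tue (+1)  2287: Wed (+1)  2288: Thu (+1)  2289: Sat (+2)
  2290: Sun (+1)  2291: Mon (+1) ✓  2292: Tue (+1)  2293: Thu (+2)  … (40 more years) …
  2334: Fri (+1)  2335: Sat (+1)  2336: Sun (+1)  2337: Tue (+2)  2338: Wed (+1)
  2339: Thu (+1)  2340: Fri (+1)  2341: Sun (+2)  2342: Mon (+1) ✓  2343: Tue (+1)
  2344: Wed (+1)  2345: Fri (+2)  2346: Sat (+1)  2347: Sun (+1)
Monday years: 2280, 2285, 2291, 2303, 2314, 2320, 2325, 2331, 2342 — 9 in total.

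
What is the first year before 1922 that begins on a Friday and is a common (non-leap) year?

1915

Jan 1 advances by 2 weekdays after a leap year and by 1 after a common year.
1922: Jan 1 is Sunday.
1921: Saturday
1920: Thursday (leap)
1919: Wednesday
1918: Tuesday
1917: Monday
1916: Saturday (leap)
1915: Friday
1915 begins on a Friday and is a common year.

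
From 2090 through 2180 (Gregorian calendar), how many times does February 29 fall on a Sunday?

2

Leap years in 2090–2180: 22 of them.
Feb 29 weekday advances by 5 (mod 7) from one leap year to the next four years later (or differs when a century non-leap intervenes).
Leap-day weekdays: 2092:Fri 2096:Wed 2104:Fri 2108:Wed 2112:Mon 2116:Sat 2120:Thu 2124:Tue 2128:Sun✓ 2132:Fri 2136:Wed 2140:Mon 2144:Sat 2148:Thu 2152:Tue 2156:Sun✓ 2160:Fri 2164:Wed 2168:Mon 2172:Sat 2176:Thu 2180:Tue
Sunday: 2128, 2156 → 2.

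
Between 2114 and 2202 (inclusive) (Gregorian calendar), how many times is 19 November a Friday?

Track 19 November's weekday year by year (advancing +1, or +2 across a Feb 29):
  2114: Mon  2115: Tue (+1)  2116: Thu (+2)  2117: Fri (+1) ✓  2118: Sat (+1)
  2119: Sun (+1)  2120: Tue (+2)  2121: Wed (+1)  2122: Thu (+1)  2123: Fri (+1) ✓
  2124: Sun (+2)  2125: Mon (+1)  2126: Tue (+1)  2127: Wed (+1)  … (61 more years) …
  2189: Thu (+1)  2190: Fri (+1) ✓  2191: Sat (+1)  2192: Mon (+2)  2193: Tue (+1)
  2194: Wed (+1)  2195: Thu (+1)  2196: Sat (+2)  2197: Sun (+1)  2198: Mon (+1)
  2199: Tue (+1)  2200: Wed (+1)  2201: Thu (+1)  2202: Fri (+1) ✓
Friday years: 2117, 2123, 2128, 2134, 2145, 2151, 2156, 2162, 2173, 2179, 2184, 2190, 2202 — 13 in total.

13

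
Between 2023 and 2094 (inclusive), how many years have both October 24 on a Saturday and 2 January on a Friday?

Check each year's weekday for October 24 and 2 January:
  2023: Tue/Mon  2024: Thu/Tue  2025: Fri/Thu  2026: Sat/Fri ✓  2027: Sun/Sat  2028: Tue/Sun  2029: Wed/Tue  2030: Thu/Wed  2031: Fri/Thu  2032: Sun/Fri  2033: Mon/Sun  2034: Tue/Mon  2035: Wed/Tue  2036: Fri/Wed  …(44 more)…  2081: Fri/Thu  2082: Sat/Fri ✓  2083: Sun/Sat  2084: Tue/Sun  2085: Wed/Tue  2086: Thu/Wed  2087: Fri/Thu  2088: Sun/Fri  2089: Mon/Sun  2090: Tue/Mon  2091: Wed/Tue  2092: Fri/Wed  2093: Sat/Fri ✓  2094: Sun/Sat
Both conditions hold in: 2026, 2037, 2043, 2054, 2065, 2071, 2082, 2093 — 8.

8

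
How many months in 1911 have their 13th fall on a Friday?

2

Check the 13th of each month of 1911: Jan 13: Fri, Feb 13: Mon, Mar 13: Mon, Apr 13: Thu, May 13: Sat, Jun 13: Tue, Jul 13: Thu, Aug 13: Sun, Sep 13: Wed, Oct 13: Fri, Nov 13: Mon, Dec 13: Wed.
Friday occurs in January, October — 2 months.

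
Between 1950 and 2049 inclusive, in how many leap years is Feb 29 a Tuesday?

3

Leap years in 1950–2049: 25 of them.
Feb 29 weekday advances by 5 (mod 7) from one leap year to the next four years later (or differs when a century non-leap intervenes).
Leap-day weekdays: 1952:Fri 1956:Wed 1960:Mon 1964:Sat 1968:Thu 1972:Tue✓ 1976:Sun 1980:Fri 1984:Wed 1988:Mon 1992:Sat 1996:Thu 2000:Tue✓ 2004:Sun 2008:Fri 2012:Wed 2016:Mon 2020:Sat 2024:Thu 2028:Tue✓ 2032:Sun 2036:Fri 2040:Wed 2044:Mon 2048:Sat
Tuesday: 1972, 2000, 2028 → 3.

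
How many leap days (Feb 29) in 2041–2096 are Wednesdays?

2

Leap years in 2041–2096: 14 of them.
Feb 29 weekday advances by 5 (mod 7) from one leap year to the next four years later (or differs when a century non-leap intervenes).
Leap-day weekdays: 2044:Mon 2048:Sat 2052:Thu 2056:Tue 2060:Sun 2064:Fri 2068:Wed✓ 2072:Mon 2076:Sat 2080:Thu 2084:Tue 2088:Sun 2092:Fri 2096:Wed✓
Wednesday: 2068, 2096 → 2.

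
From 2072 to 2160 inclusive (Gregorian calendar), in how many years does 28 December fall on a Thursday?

13

Track 28 December's weekday year by year (advancing +1, or +2 across a Feb 29):
  2072: Wed  2073: Thu (+1) ✓  2074: Fri (+1)  2075: Sat (+1)  2076: Mon (+2)
  2077: Tue (+1)  2078: Wed (+1)  2079: Thu (+1) ✓  2080: Sat (+2)  2081: Sun (+1)
  2082: Mon (+1)  2083: Tue (+1)  2084: Thu (+2) ✓  2085: Fri (+1)  … (61 more years) …
  2147: Thu (+1) ✓  2148: Sat (+2)  2149: Sun (+1)  2150: Mon (+1)  2151: Tue (+1)
  2152: Thu (+2) ✓  2153: Fri (+1)  2154: Sat (+1)  2155: Sun (+1)  2156: Tue (+2)
  2157: Wed (+1)  2158: Thu (+1) ✓  2159: Fri (+1)  2160: Sun (+2)
Thursday years: 2073, 2079, 2084, 2090, 2102, 2113, 2119, 2124, 2130, 2141, 2147, 2152, 2158 — 13 in total.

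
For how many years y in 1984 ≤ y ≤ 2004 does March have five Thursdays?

8

March has 31 days; it has five Thursdays when Thursday falls among the first (month-length − 28) days — i.e. when March 1 is one of Thursday/Wednesday/Tuesday.
March 1 by year: 1984:Thu✓ 1985:Fri 1986:Sat 1987:Sun 1988:Tue✓ 1989:Wed✓ 1990:Thu✓ 1991:Fri 1992:Sun 1993:Mon 1994:Tue✓ 1995:Wed✓ 1996:Fri 1997:Sat 1998:Sun 1999:Mon 2000:Wed✓ 2001:Thu✓ 2002:Fri 2003:Sat 2004:Mon
Years with five Thursdays: 1984, 1988, 1989, 1990, 1994, 1995, 2000, 2001 → 8.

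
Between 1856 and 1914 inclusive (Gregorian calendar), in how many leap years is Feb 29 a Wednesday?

Leap years in 1856–1914: 14 of them.
Feb 29 weekday advances by 5 (mod 7) from one leap year to the next four years later (or differs when a century non-leap intervenes).
Leap-day weekdays: 1856:Fri 1860:Wed✓ 1864:Mon 1868:Sat 1872:Thu 1876:Tue 1880:Sun 1884:Fri 1888:Wed✓ 1892:Mon 1896:Sat 1904:Mon 1908:Sat 1912:Thu
Wednesday: 1860, 1888 → 2.

2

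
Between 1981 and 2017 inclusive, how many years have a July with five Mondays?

July has 31 days; it has five Mondays when Monday falls among the first (month-length − 28) days — i.e. when July 1 is one of Monday/Sunday/Saturday.
July 1 by year: 1981:Wed 1982:Thu 1983:Fri 1984:Sun✓ 1985:Mon✓ 1986:Tue 1987:Wed 1988:Fri 1989:Sat✓ 1990:Sun✓ 1991:Mon✓ 1992:Wed 1993:Thu 1994:Fri 1995:Sat✓ …(7 more)… 2003:Tue 2004:Thu 2005:Fri 2006:Sat✓ 2007:Sun✓ 2008:Tue 2009:Wed 2010:Thu 2011:Fri 2012:Sun✓ 2013:Mon✓ 2014:Tue 2015:Wed 2016:Fri 2017:Sat✓
Years with five Mondays: 1984, 1985, 1989, 1990, 1991, 1995, 1996, 2000, 2001, 2002, 2006, 2007, 2012, 2013, 2017 → 15.

15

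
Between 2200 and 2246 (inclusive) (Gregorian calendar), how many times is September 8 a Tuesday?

8

Track September 8's weekday year by year (advancing +1, or +2 across a Feb 29):
  2200: Mon  2201: Tue (+1) ✓  2202: Wed (+1)  2203: Thu (+1)  2204: Sat (+2)
  2205: Sun (+1)  2206: Mon (+1)  2207: Tue (+1) ✓  2208: Thu (+2)  2209: Fri (+1)
  2210: Sat (+1)  2211: Sun (+1)  2212: Tue (+2) ✓  2213: Wed (+1)  … (19 more years) …
  2233: Sun (+1)  2234: Mon (+1)  2235: Tue (+1) ✓  2236: Thu (+2)  2237: Fri (+1)
  2238: Sat (+1)  2239: Sun (+1)  2240: Tue (+2) ✓  2241: Wed (+1)  2242: Thu (+1)
  2243: Fri (+1)  2244: Sun (+2)  2245: Mon (+1)  2246: Tue (+1) ✓
Tuesday years: 2201, 2207, 2212, 2218, 2229, 2235, 2240, 2246 — 8 in total.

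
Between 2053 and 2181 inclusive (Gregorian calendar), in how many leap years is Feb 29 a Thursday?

4

Leap years in 2053–2181: 31 of them.
Feb 29 weekday advances by 5 (mod 7) from one leap year to the next four years later (or differs when a century non-leap intervenes).
Leap-day weekdays: 2056:Tue 2060:Sun 2064:Fri 2068:Wed 2072:Mon 2076:Sat 2080:Thu✓ 2084:Tue 2088:Sun 2092:Fri 2096:Wed 2104:Fri 2108:Wed …(5 more)… 2132:Fri 2136:Wed 2140:Mon 2144:Sat 2148:Thu✓ 2152:Tue 2156:Sun 2160:Fri 2164:Wed 2168:Mon 2172:Sat 2176:Thu✓ 2180:Tue
Thursday: 2080, 2120, 2148, 2176 → 4.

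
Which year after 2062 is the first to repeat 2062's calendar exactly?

2073

Two years share a calendar iff Jan 1 falls on the same weekday and both are leap or both are common. 2062: Jan 1 is Sunday, common year.
2063: Jan 1 Monday, common
2064: Jan 1 Tuesday, leap
2065: Jan 1 Thursday, common
2066: Jan 1 Friday, common
2067: Jan 1 Saturday, common
2068: Jan 1 Sunday, leap
2069: Jan 1 Tuesday, common
2070: Jan 1 Wednesday, common
2071: Jan 1 Thursday, common
2072: Jan 1 Friday, leap
2073: Jan 1 Sunday, common
2073 matches on both conditions.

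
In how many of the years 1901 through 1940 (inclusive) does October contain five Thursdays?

October has 31 days; it has five Thursdays when Thursday falls among the first (month-length − 28) days — i.e. when October 1 is one of Thursday/Wednesday/Tuesday.
October 1 by year: 1901:Tue✓ 1902:Wed✓ 1903:Thu✓ 1904:Sat 1905:Sun 1906:Mon 1907:Tue✓ 1908:Thu✓ 1909:Fri 1910:Sat 1911:Sun 1912:Tue✓ 1913:Wed✓ 1914:Thu✓ 1915:Fri …(10 more)… 1926:Fri 1927:Sat 1928:Mon 1929:Tue✓ 1930:Wed✓ 1931:Thu✓ 1932:Sat 1933:Sun 1934:Mon 1935:Tue✓ 1936:Thu✓ 1937:Fri 1938:Sat 1939:Sun 1940:Tue✓
Years with five Thursdays: 1901, 1902, 1903, 1907, 1908, 1912, 1913, 1914, 1918, 1919, 1924, 1925, 1929, 1930, 1931, 1935, 1936, 1940 → 18.

18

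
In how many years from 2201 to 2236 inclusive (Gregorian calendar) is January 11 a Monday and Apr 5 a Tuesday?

2

Check each year's weekday for January 11 and Apr 5:
  2201: Sun/Sun  2202: Mon/Mon  2203: Tue/Tue  2204: Wed/Thu  2205: Fri/Fri  2206: Sat/Sat  2207: Sun/Sun  2208: Mon/Tue ✓  2209: Wed/Wed  2210: Thu/Thu  2211: Fri/Fri  2212: Sat/Sun  2213: Mon/Mon  2214: Tue/Tue  …(8 more)…  2223: Sat/Sat  2224: Sun/Mon  2225: Tue/Tue  2226: Wed/Wed  2227: Thu/Thu  2228: Fri/Sat  2229: Sun/Sun  2230: Mon/Mon  2231: Tue/Tue  2232: Wed/Thu  2233: Fri/Fri  2234: Sat/Sat  2235: Sun/Sun  2236: Mon/Tue ✓
Both conditions hold in: 2208, 2236 — 2.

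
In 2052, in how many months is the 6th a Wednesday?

2

Check the 6th of each month of 2052: Jan 6: Sat, Feb 6: Tue, Mar 6: Wed, Apr 6: Sat, May 6: Mon, Jun 6: Thu, Jul 6: Sat, Aug 6: Tue, Sep 6: Fri, Oct 6: Sun, Nov 6: Wed, Dec 6: Fri.
Wednesday occurs in March, November — 2 months.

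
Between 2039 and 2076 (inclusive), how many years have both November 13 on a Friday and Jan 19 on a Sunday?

2

Check each year's weekday for November 13 and Jan 19:
  2039: Sun/Wed  2040: Tue/Thu  2041: Wed/Sat  2042: Thu/Sun  2043: Fri/Mon  2044: Sun/Tue  2045: Mon/Thu  2046: Tue/Fri  2047: Wed/Sat  2048: Fri/Sun ✓  2049: Sat/Tue  2050: Sun/Wed  2051: Mon/Thu  2052: Wed/Fri  …(10 more)…  2063: Tue/Fri  2064: Thu/Sat  2065: Fri/Mon  2066: Sat/Tue  2067: Sun/Wed  2068: Tue/Thu  2069: Wed/Sat  2070: Thu/Sun  2071: Fri/Mon  2072: Sun/Tue  2073: Mon/Thu  2074: Tue/Fri  2075: Wed/Sat  2076: Fri/Sun ✓
Both conditions hold in: 2048, 2076 — 2.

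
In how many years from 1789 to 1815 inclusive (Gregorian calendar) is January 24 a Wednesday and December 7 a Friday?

Check each year's weekday for January 24 and December 7:
  1789: Sat/Mon  1790: Sun/Tue  1791: Mon/Wed  1792: Tue/Fri  1793: Thu/Sat  1794: Fri/Sun  1795: Sat/Mon  1796: Sun/Wed  1797: Tue/Thu  1798: Wed/Fri ✓  1799: Thu/Sat  1800: Fri/Sun  1801: Sat/Mon  1802: Sun/Tue  1803: Mon/Wed  1804: Tue/Fri  1805: Thu/Sat  1806: Fri/Sun  1807: Sat/Mon  1808: Sun/Wed  1809: Tue/Thu  1810: Wed/Fri ✓  1811: Thu/Sat  1812: Fri/Mon  1813: Sun/Tue  1814: Mon/Wed  1815: Tue/Thu
Both conditions hold in: 1798, 1810 — 2.

2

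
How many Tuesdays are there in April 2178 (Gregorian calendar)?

April 2178 has 30 days and begins on Wednesday.
The first Tuesday is April 7.
Tuesdays fall on 7, 14, 21, 28 — that's 4.

4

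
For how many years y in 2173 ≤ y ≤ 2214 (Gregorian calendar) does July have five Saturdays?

18

July has 31 days; it has five Saturdays when Saturday falls among the first (month-length − 28) days — i.e. when July 1 is one of Saturday/Friday/Thursday.
July 1 by year: 2173:Thu✓ 2174:Fri✓ 2175:Sat✓ 2176:Mon 2177:Tue 2178:Wed 2179:Thu✓ 2180:Sat✓ 2181:Sun 2182:Mon 2183:Tue 2184:Thu✓ 2185:Fri✓ 2186:Sat✓ 2187:Sun …(12 more)… 2200:Tue 2201:Wed 2202:Thu✓ 2203:Fri✓ 2204:Sun 2205:Mon 2206:Tue 2207:Wed 2208:Fri✓ 2209:Sat✓ 2210:Sun 2211:Mon 2212:Wed 2213:Thu✓ 2214:Fri✓
Years with five Saturdays: 2173, 2174, 2175, 2179, 2180, 2184, 2185, 2186, 2190, 2191, 2196, 2197, 2202, 2203, 2208, 2209, 2213, 2214 → 18.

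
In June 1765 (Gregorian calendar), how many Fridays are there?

4

June 1765 has 30 days and begins on Saturday.
The first Friday is June 7.
Fridays fall on 7, 14, 21, 28 — that's 4.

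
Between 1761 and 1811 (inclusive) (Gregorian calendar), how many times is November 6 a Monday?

Track November 6's weekday year by year (advancing +1, or +2 across a Feb 29):
  1761: Fri  1762: Sat (+1)  1763: Sun (+1)  1764: Tue (+2)  1765: Wed (+1)
  1766: Thu (+1)  1767: Fri (+1)  1768: Sun (+2)  1769: Mon (+1) ✓  1770: Tue (+1)
  1771: Wed (+1)  1772: Fri (+2)  1773: Sat (+1)  1774: Sun (+1)  … (23 more years) …
  1798: Tue (+1)  1799: Wed (+1)  1800: Thu (+1)  1801: Fri (+1)  1802: Sat (+1)
  1803: Sun (+1)  1804: Tue (+2)  1805: Wed (+1)  1806: Thu (+1)  1807: Fri (+1)
  1808: Sun (+2)  1809: Mon (+1) ✓  1810: Tue (+1)  1811: Wed (+1)
Monday years: 1769, 1775, 1780, 1786, 1797, 1809 — 6 in total.

6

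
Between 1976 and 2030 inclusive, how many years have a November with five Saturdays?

15

November has 30 days; it has five Saturdays when Saturday falls among the first (month-length − 28) days — i.e. when November 1 is one of Saturday/Friday.
November 1 by year: 1976:Mon 1977:Tue 1978:Wed 1979:Thu 1980:Sat✓ 1981:Sun 1982:Mon 1983:Tue 1984:Thu 1985:Fri✓ 1986:Sat✓ 1987:Sun 1988:Tue 1989:Wed 1990:Thu …(25 more)… 2016:Tue 2017:Wed 2018:Thu 2019:Fri✓ 2020:Sun 2021:Mon 2022:Tue 2023:Wed 2024:Fri✓ 2025:Sat✓ 2026:Sun 2027:Mon 2028:Wed 2029:Thu 2030:Fri✓
Years with five Saturdays: 1980, 1985, 1986, 1991, 1996, 1997, 2002, 2003, 2008, 2013, 2014, 2019, 2024, 2025, 2030 → 15.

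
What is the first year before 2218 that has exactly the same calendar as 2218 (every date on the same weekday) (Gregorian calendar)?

Two years share a calendar iff Jan 1 falls on the same weekday and both are leap or both are common. 2218: Jan 1 is Thursday, common year.
2217: Jan 1 Wednesday, common
2216: Jan 1 Monday, leap
2215: Jan 1 Sunday, common
2214: Jan 1 Saturday, common
2213: Jan 1 Friday, common
2212: Jan 1 Wednesday, leap
2211: Jan 1 Tuesday, common
2210: Jan 1 Monday, common
2209: Jan 1 Sunday, common
2208: Jan 1 Friday, leap
2207: Jan 1 Thursday, common
2207 matches on both conditions.

2207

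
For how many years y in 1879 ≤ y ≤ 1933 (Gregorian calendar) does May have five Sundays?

24

May has 31 days; it has five Sundays when Sunday falls among the first (month-length − 28) days — i.e. when May 1 is one of Sunday/Saturday/Friday.
May 1 by year: 1879:Thu 1880:Sat✓ 1881:Sun✓ 1882:Mon 1883:Tue 1884:Thu 1885:Fri✓ 1886:Sat✓ 1887:Sun✓ 1888:Tue 1889:Wed 1890:Thu 1891:Fri✓ 1892:Sun✓ 1893:Mon …(25 more)… 1919:Thu 1920:Sat✓ 1921:Sun✓ 1922:Mon 1923:Tue 1924:Thu 1925:Fri✓ 1926:Sat✓ 1927:Sun✓ 1928:Tue 1929:Wed 1930:Thu 1931:Fri✓ 1932:Sun✓ 1933:Mon
Years with five Sundays: 1880, 1881, 1885, 1886, 1887, 1891, 1892, 1896, 1897, 1898, 1903, 1904, 1908, 1909, 1910, 1914, 1915, 1920, 1921, 1925, 1926, 1927, 1931, 1932 → 24.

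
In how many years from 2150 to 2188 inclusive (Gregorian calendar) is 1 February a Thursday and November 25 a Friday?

Check each year's weekday for 1 February and November 25:
  2150: Sun/Wed  2151: Mon/Thu  2152: Tue/Sat  2153: Thu/Sun  2154: Fri/Mon  2155: Sat/Tue  2156: Sun/Thu  2157: Tue/Fri  2158: Wed/Sat  2159: Thu/Sun  2160: Fri/Tue  2161: Sun/Wed  2162: Mon/Thu  2163: Tue/Fri  …(11 more)…  2175: Wed/Sat  2176: Thu/Mon  2177: Sat/Tue  2178: Sun/Wed  2179: Mon/Thu  2180: Tue/Sat  2181: Thu/Sun  2182: Fri/Mon  2183: Sat/Tue  2184: Sun/Thu  2185: Tue/Fri  2186: Wed/Sat  2187: Thu/Sun  2188: Fri/Tue
Both conditions hold in: no year — 0.

0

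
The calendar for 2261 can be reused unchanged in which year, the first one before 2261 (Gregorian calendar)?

Two years share a calendar iff Jan 1 falls on the same weekday and both are leap or both are common. 2261: Jan 1 is Tuesday, common year.
2260: Jan 1 Sunday, leap
2259: Jan 1 Saturday, common
2258: Jan 1 Friday, common
2257: Jan 1 Thursday, common
2256: Jan 1 Tuesday, leap
2255: Jan 1 Monday, common
2254: Jan 1 Sunday, common
2253: Jan 1 Saturday, common
2252: Jan 1 Thursday, leap
2251: Jan 1 Wednesday, common
2250: Jan 1 Tuesday, common
2250 matches on both conditions.

2250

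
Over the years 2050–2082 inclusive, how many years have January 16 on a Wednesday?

4

Track January 16's weekday year by year (advancing +1, or +2 across a Feb 29):
  2050: Sun  2051: Mon (+1)  2052: Tue (+1)  2053: Thu (+2)  2054: Fri (+1)
  2055: Sat (+1)  2056: Sun (+1)  2057: Tue (+2)  2058: Wed (+1) ✓  2059: Thu (+1)
  2060: Fri (+1)  2061: Sun (+2)  2062: Mon (+1)  2063: Tue (+1)  … (5 more years) …
  2069: Wed (+2) ✓  2070: Thu (+1)  2071: Fri (+1)  2072: Sat (+1)  2073: Mon (+2)
  2074: Tue (+1)  2075: Wed (+1) ✓  2076: Thu (+1)  2077: Sat (+2)  2078: Sun (+1)
  2079: Mon (+1)  2080: Tue (+1)  2081: Thu (+2)  2082: Fri (+1)
Wednesday years: 2058, 2064, 2069, 2075 — 4 in total.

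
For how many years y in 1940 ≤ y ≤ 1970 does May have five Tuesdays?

12

May has 31 days; it has five Tuesdays when Tuesday falls among the first (month-length − 28) days — i.e. when May 1 is one of Tuesday/Monday/Sunday.
May 1 by year: 1940:Wed 1941:Thu 1942:Fri 1943:Sat 1944:Mon✓ 1945:Tue✓ 1946:Wed 1947:Thu 1948:Sat 1949:Sun✓ 1950:Mon✓ 1951:Tue✓ 1952:Thu 1953:Fri 1954:Sat 1955:Sun✓ 1956:Tue✓ 1957:Wed 1958:Thu 1959:Fri 1960:Sun✓ 1961:Mon✓ 1962:Tue✓ 1963:Wed 1964:Fri 1965:Sat 1966:Sun✓ 1967:Mon✓ 1968:Wed 1969:Thu 1970:Fri
Years with five Tuesdays: 1944, 1945, 1949, 1950, 1951, 1955, 1956, 1960, 1961, 1962, 1966, 1967 → 12.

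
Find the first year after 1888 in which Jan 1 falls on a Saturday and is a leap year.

1916

Jan 1 advances by 2 weekdays after a leap year and by 1 after a common year.
1888: Jan 1 is Sunday (leap).
1889: Tuesday
1890: Wednesday
1891: Thursday
1892: Friday (leap)
1893: Sunday
1894: Monday
1895: Tuesday
1896: Wednesday (leap)
1897: Friday
1898: Saturday
1899: Sunday
1900: Monday
1901: Tuesday
1902: Wednesday
1903: Thursday
1904: Friday (leap)
1905: Sunday
1906: Monday
1907: Tuesday
1908: Wednesday (leap)
1909: Friday
1910: Saturday
1911: Sunday
1912: Monday (leap)
1913: Wednesday
1914: Thursday
1915: Friday
1916: Saturday (leap)
1916 begins on a Saturday and is a leap year.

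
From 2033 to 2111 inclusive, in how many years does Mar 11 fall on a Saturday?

10

Track Mar 11's weekday year by year (advancing +1, or +2 across a Feb 29):
  2033: Fri  2034: Sat (+1) ✓  2035: Sun (+1)  2036: Tue (+2)  2037: Wed (+1)
  2038: Thu (+1)  2039: Fri (+1)  2040: Sun (+2)  2041: Mon (+1)  2042: Tue (+1)
  2043: Wed (+1)  2044: Fri (+2)  2045: Sat (+1) ✓  2046: Sun (+1)  … (51 more years) …
  2098: Tue (+1)  2099: Wed (+1)  2100: Thu (+1)  2101: Fri (+1)  2102: Sat (+1) ✓
  2103: Sun (+1)  2104: Tue (+2)  2105: Wed (+1)  2106: Thu (+1)  2107: Fri (+1)
  2108: Sun (+2)  2109: Mon (+1)  2110: Tue (+1)  2111: Wed (+1)
Saturday years: 2034, 2045, 2051, 2056, 2062, 2073, 2079, 2084, 2090, 2102 — 10 in total.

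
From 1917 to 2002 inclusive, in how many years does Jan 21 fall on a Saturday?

Track Jan 21's weekday year by year (advancing +1, or +2 across a Feb 29):
  1917: Sun  1918: Mon (+1)  1919: Tue (+1)  1920: Wed (+1)  1921: Fri (+2)
  1922: Sat (+1) ✓  1923: Sun (+1)  1924: Mon (+1)  1925: Wed (+2)  1926: Thu (+1)
  1927: Fri (+1)  1928: Sat (+1) ✓  1929: Mon (+2)  1930: Tue (+1)  … (58 more years) …
  1989: Sat (+2) ✓  1990: Sun (+1)  1991: Mon (+1)  1992: Tue (+1)  1993: Thu (+2)
  1994: Fri (+1)  1995: Sat (+1) ✓  1996: Sun (+1)  1997: Tue (+2)  1998: Wed (+1)
  1999: Thu (+1)  2000: Fri (+1)  2001: Sun (+2)  2002: Mon (+1)
Saturday years: 1922, 1928, 1933, 1939, 1950, 1956, 1961, 1967, 1978, 1984, 1989, 1995 — 12 in total.

12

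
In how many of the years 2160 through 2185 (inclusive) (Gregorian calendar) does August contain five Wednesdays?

10

August has 31 days; it has five Wednesdays when Wednesday falls among the first (month-length − 28) days — i.e. when August 1 is one of Wednesday/Tuesday/Monday.
August 1 by year: 2160:Fri 2161:Sat 2162:Sun 2163:Mon✓ 2164:Wed✓ 2165:Thu 2166:Fri 2167:Sat 2168:Mon✓ 2169:Tue✓ 2170:Wed✓ 2171:Thu 2172:Sat 2173:Sun 2174:Mon✓ 2175:Tue✓ 2176:Thu 2177:Fri 2178:Sat 2179:Sun 2180:Tue✓ 2181:Wed✓ 2182:Thu 2183:Fri 2184:Sun 2185:Mon✓
Years with five Wednesdays: 2163, 2164, 2168, 2169, 2170, 2174, 2175, 2180, 2181, 2185 → 10.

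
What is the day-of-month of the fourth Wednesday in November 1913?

November 1, 1913 is a Saturday, so the first Wednesday is the 5th.
The fourth Wednesday is 5 + 21 = 26.

26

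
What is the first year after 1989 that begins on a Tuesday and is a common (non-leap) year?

Jan 1 advances by 2 weekdays after a leap year and by 1 after a common year.
1989: Jan 1 is Sunday.
1990: Monday
1991: Tuesday
1991 begins on a Tuesday and is a common year.

1991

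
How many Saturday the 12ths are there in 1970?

2

Check the 12th of each month of 1970: Jan 12: Mon, Feb 12: Thu, Mar 12: Thu, Apr 12: Sun, May 12: Tue, Jun 12: Fri, Jul 12: Sun, Aug 12: Wed, Sep 12: Sat, Oct 12: Mon, Nov 12: Thu, Dec 12: Sat.
Saturday occurs in September, December — 2 months.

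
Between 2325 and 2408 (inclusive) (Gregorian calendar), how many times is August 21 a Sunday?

12

Track August 21's weekday year by year (advancing +1, or +2 across a Feb 29):
  2325: Fri  2326: Sat (+1)  2327: Sun (+1) ✓  2328: Tue (+2)  2329: Wed (+1)
  2330: Thu (+1)  2331: Fri (+1)  2332: Sun (+2) ✓  2333: Mon (+1)  2334: Tue (+1)
  2335: Wed (+1)  2336: Fri (+2)  2337: Sat (+1)  2338: Sun (+1) ✓  … (56 more years) …
  2395: Mon (+1)  2396: Wed (+2)  2397: Thu (+1)  2398: Fri (+1)  2399: Sat (+1)
  2400: Mon (+2)  2401: Tue (+1)  2402: Wed (+1)  2403: Thu (+1)  2404: Sat (+2)
  2405: Sun (+1) ✓  2406: Mon (+1)  2407: Tue (+1)  2408: Thu (+2)
Sunday years: 2327, 2332, 2338, 2349, 2355, 2360, 2366, 2377, 2383, 2388, 2394, 2405 — 12 in total.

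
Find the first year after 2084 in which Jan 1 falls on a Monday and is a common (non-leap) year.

2085

Jan 1 advances by 2 weekdays after a leap year and by 1 after a common year.
2084: Jan 1 is Saturday (leap).
2085: Monday
2085 begins on a Monday and is a common year.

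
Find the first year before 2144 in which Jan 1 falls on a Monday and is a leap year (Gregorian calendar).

Jan 1 advances by 2 weekdays after a leap year and by 1 after a common year.
2144: Jan 1 is Wednesday (leap).
2143: Tuesday
2142: Monday
2141: Sunday
2140: Friday (leap)
2139: Thursday
2138: Wednesday
2137: Tuesday
2136: Sunday (leap)
2135: Saturday
2134: Friday
2133: Thursday
2132: Tuesday (leap)
2131: Monday
2130: Sunday
2129: Saturday
2128: Thursday (leap)
2127: Wednesday
2126: Tuesday
2125: Monday
2124: Saturday (leap)
2123: Friday
2122: Thursday
2121: Wednesday
2120: Monday (leap)
2120 begins on a Monday and is a leap year.

2120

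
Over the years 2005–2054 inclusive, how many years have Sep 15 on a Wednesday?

6

Track Sep 15's weekday year by year (advancing +1, or +2 across a Feb 29):
  2005: Thu  2006: Fri (+1)  2007: Sat (+1)  2008: Mon (+2)  2009: Tue (+1)
  2010: Wed (+1) ✓  2011: Thu (+1)  2012: Sat (+2)  2013: Sun (+1)  2014: Mon (+1)
  2015: Tue (+1)  2016: Thu (+2)  2017: Fri (+1)  2018: Sat (+1)  … (22 more years) …
  2041: Sun (+1)  2042: Mon (+1)  2043: Tue (+1)  2044: Thu (+2)  2045: Fri (+1)
  2046: Sat (+1)  2047: Sun (+1)  2048: Tue (+2)  2049: Wed (+1) ✓  2050: Thu (+1)
  2051: Fri (+1)  2052: Sun (+2)  2053: Mon (+1)  2054: Tue (+1)
Wednesday years: 2010, 2021, 2027, 2032, 2038, 2049 — 6 in total.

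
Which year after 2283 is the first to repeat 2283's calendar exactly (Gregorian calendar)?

2294

Two years share a calendar iff Jan 1 falls on the same weekday and both are leap or both are common. 2283: Jan 1 is Monday, common year.
2284: Jan 1 Tuesday, leap
2285: Jan 1 Thursday, common
2286: Jan 1 Friday, common
2287: Jan 1 Saturday, common
2288: Jan 1 Sunday, leap
2289: Jan 1 Tuesday, common
2290: Jan 1 Wednesday, common
2291: Jan 1 Thursday, common
2292: Jan 1 Friday, leap
2293: Jan 1 Sunday, common
2294: Jan 1 Monday, common
2294 matches on both conditions.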